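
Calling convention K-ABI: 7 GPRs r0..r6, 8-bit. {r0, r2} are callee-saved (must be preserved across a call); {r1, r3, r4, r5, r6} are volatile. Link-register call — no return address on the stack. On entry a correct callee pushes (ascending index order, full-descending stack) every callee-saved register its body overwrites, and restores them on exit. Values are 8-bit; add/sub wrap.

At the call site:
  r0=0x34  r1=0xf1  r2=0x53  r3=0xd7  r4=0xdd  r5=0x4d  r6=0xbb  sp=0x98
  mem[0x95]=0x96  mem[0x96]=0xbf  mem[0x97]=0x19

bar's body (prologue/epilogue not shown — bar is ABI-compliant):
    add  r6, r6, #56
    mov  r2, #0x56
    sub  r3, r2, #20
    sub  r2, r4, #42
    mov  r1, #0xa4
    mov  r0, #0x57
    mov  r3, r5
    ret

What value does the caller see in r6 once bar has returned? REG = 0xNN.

REG = 0xf3

prologue: push r0 -> mem[0x97]=0x34, sp=0x97
prologue: push r2 -> mem[0x96]=0x53, sp=0x96
body[0] add  r6, r6, #56 -> r6=0xf3
body[1] mov  r2, #0x56 -> r2=0x56
body[2] sub  r3, r2, #20 -> r3=0x42
body[3] sub  r2, r4, #42 -> r2=0xb3
body[4] mov  r1, #0xa4 -> r1=0xa4
body[5] mov  r0, #0x57 -> r0=0x57
body[6] mov  r3, r5 -> r3=0x4d
epilogue: pop r2=0x53, sp=0x97
epilogue: pop r0=0x34, sp=0x98
r6 is caller-saved -> body value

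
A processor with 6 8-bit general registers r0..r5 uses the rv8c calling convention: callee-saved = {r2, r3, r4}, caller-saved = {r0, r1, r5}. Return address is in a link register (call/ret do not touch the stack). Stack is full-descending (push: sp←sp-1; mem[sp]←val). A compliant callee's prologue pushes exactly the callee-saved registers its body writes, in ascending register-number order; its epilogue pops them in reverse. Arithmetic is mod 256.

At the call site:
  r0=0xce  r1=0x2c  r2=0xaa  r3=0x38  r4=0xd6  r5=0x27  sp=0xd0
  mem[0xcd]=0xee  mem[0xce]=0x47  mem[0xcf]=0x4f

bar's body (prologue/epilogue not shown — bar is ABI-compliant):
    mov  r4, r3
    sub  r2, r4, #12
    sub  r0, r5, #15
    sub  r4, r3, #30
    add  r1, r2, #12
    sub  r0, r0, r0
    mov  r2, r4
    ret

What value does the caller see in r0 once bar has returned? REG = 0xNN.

prologue: push r2 -> mem[0xcf]=0xaa, sp=0xcf
prologue: push r4 -> mem[0xce]=0xd6, sp=0xce
body[0] mov  r4, r3 -> r4=0x38
body[1] sub  r2, r4, #12 -> r2=0x2c
body[2] sub  r0, r5, #15 -> r0=0x18
body[3] sub  r4, r3, #30 -> r4=0x1a
body[4] add  r1, r2, #12 -> r1=0x38
body[5] sub  r0, r0, r0 -> r0=0x00
body[6] mov  r2, r4 -> r2=0x1a
epilogue: pop r4=0xd6, sp=0xcf
epilogue: pop r2=0xaa, sp=0xd0
r0 is caller-saved -> body value

REG = 0x00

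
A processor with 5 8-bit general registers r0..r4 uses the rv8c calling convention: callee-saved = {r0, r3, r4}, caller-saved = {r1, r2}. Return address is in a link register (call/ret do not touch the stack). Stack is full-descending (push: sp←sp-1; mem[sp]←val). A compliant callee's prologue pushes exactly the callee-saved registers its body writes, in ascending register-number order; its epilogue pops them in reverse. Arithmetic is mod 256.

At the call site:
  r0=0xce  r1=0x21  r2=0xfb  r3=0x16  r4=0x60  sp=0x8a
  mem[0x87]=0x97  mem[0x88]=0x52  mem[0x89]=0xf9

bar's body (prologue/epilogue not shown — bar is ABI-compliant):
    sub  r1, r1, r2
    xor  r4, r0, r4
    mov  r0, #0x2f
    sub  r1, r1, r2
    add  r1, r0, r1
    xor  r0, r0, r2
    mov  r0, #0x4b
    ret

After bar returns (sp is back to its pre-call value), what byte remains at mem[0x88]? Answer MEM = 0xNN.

prologue: push r0 -> mem[0x89]=0xce, sp=0x89
prologue: push r4 -> mem[0x88]=0x60, sp=0x88
body[0] sub  r1, r1, r2 -> r1=0x26
body[1] xor  r4, r0, r4 -> r4=0xae
body[2] mov  r0, #0x2f -> r0=0x2f
body[3] sub  r1, r1, r2 -> r1=0x2b
body[4] add  r1, r0, r1 -> r1=0x5a
body[5] xor  r0, r0, r2 -> r0=0xd4
body[6] mov  r0, #0x4b -> r0=0x4b
epilogue: pop r4=0x60, sp=0x89
epilogue: pop r0=0xce, sp=0x8a
prologue pushed ['r0', 'r4'] at ['0x89', '0x88']

MEM = 0x60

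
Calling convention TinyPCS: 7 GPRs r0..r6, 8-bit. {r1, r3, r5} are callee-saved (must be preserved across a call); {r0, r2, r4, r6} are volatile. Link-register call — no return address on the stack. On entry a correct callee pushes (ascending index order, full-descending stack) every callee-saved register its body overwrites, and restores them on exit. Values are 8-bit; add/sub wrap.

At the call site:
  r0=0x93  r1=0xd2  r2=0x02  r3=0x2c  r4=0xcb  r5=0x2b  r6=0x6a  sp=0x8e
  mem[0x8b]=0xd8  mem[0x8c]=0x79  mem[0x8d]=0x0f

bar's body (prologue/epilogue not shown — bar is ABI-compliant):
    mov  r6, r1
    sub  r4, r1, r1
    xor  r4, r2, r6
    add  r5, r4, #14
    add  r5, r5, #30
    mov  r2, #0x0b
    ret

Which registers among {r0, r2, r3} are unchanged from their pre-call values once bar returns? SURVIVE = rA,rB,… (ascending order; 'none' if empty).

prologue: push r5 -> mem[0x8d]=0x2b, sp=0x8d
body[0] mov  r6, r1 -> r6=0xd2
body[1] sub  r4, r1, r1 -> r4=0x00
body[2] xor  r4, r2, r6 -> r4=0xd0
body[3] add  r5, r4, #14 -> r5=0xde
body[4] add  r5, r5, #30 -> r5=0xfc
body[5] mov  r2, #0x0b -> r2=0x0b
epilogue: pop r5=0x2b, sp=0x8e
r0: caller-saved, written=False
r2: caller-saved, written=True
r3: callee-saved, written=False

SURVIVE = r0,r3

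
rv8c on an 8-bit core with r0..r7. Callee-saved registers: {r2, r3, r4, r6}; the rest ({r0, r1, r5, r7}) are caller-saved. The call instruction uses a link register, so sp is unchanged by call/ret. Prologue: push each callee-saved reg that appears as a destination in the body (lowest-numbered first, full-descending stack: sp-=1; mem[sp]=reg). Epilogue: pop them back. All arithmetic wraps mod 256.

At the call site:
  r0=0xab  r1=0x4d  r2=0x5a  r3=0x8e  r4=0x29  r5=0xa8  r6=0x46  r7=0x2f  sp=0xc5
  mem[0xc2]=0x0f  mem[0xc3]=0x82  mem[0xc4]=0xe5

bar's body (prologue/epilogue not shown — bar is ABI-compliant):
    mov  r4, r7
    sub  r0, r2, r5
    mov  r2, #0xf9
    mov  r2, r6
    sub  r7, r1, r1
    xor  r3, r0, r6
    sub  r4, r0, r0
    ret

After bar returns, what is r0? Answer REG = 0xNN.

prologue: push r2 → mem[0xc4]=0x5a, sp=0xc4
prologue: push r3 → mem[0xc3]=0x8e, sp=0xc3
prologue: push r4 → mem[0xc2]=0x29, sp=0xc2
body[0] mov  r4, r7 → r4=0x2f
body[1] sub  r0, r2, r5 → r0=0xb2
body[2] mov  r2, #0xf9 → r2=0xf9
body[3] mov  r2, r6 → r2=0x46
body[4] sub  r7, r1, r1 → r7=0x00
body[5] xor  r3, r0, r6 → r3=0xf4
body[6] sub  r4, r0, r0 → r4=0x00
epilogue: pop r4=0x29, sp=0xc3
epilogue: pop r3=0x8e, sp=0xc4
epilogue: pop r2=0x5a, sp=0xc5
r0 is caller-saved → body value

REG = 0xb2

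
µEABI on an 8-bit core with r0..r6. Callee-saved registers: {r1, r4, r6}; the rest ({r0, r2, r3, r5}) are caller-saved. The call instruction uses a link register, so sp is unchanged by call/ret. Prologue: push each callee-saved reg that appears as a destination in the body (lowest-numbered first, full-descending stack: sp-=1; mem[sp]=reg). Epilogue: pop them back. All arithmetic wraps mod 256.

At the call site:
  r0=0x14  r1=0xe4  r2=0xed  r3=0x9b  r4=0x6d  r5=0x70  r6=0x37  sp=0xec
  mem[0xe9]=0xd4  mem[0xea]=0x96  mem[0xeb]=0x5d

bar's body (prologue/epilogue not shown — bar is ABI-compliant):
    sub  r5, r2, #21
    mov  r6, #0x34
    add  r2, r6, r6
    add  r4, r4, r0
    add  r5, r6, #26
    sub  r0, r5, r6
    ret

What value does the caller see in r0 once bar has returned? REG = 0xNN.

prologue: push r4 → mem[0xeb]=0x6d, sp=0xeb
prologue: push r6 → mem[0xea]=0x37, sp=0xea
body[0] sub  r5, r2, #21 → r5=0xd8
body[1] mov  r6, #0x34 → r6=0x34
body[2] add  r2, r6, r6 → r2=0x68
body[3] add  r4, r4, r0 → r4=0x81
body[4] add  r5, r6, #26 → r5=0x4e
body[5] sub  r0, r5, r6 → r0=0x1a
epilogue: pop r6=0x37, sp=0xeb
epilogue: pop r4=0x6d, sp=0xec
r0 is caller-saved → body value

REG = 0x1a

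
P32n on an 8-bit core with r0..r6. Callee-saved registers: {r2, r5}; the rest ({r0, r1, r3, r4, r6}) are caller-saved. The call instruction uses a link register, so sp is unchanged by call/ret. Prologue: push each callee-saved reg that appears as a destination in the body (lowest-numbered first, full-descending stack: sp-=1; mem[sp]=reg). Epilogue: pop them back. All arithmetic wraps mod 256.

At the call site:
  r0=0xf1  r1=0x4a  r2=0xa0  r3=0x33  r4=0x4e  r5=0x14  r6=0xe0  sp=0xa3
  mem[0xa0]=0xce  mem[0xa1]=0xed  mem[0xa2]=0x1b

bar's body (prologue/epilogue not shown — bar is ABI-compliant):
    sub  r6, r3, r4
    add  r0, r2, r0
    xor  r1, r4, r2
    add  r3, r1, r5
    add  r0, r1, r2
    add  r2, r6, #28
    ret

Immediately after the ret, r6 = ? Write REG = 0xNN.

prologue: push r2 → mem[0xa2]=0xa0, sp=0xa2
body[0] sub  r6, r3, r4 → r6=0xe5
body[1] add  r0, r2, r0 → r0=0x91
body[2] xor  r1, r4, r2 → r1=0xee
body[3] add  r3, r1, r5 → r3=0x02
body[4] add  r0, r1, r2 → r0=0x8e
body[5] add  r2, r6, #28 → r2=0x01
epilogue: pop r2=0xa0, sp=0xa3
r6 is caller-saved → body value

REG = 0xe5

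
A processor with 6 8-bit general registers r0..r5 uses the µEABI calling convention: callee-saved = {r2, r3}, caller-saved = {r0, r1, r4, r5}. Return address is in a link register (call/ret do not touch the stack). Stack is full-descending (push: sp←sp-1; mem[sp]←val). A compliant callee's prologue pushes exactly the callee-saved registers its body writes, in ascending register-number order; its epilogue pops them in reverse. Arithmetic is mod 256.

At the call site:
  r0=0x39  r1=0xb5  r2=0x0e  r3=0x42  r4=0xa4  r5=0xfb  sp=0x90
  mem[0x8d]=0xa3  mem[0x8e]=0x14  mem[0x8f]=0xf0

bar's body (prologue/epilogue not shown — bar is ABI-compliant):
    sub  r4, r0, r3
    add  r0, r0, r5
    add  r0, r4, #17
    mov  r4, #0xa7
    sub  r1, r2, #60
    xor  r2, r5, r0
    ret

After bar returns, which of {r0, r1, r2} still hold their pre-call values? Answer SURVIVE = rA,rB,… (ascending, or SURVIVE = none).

SURVIVE = r2

prologue: push r2 -> mem[0x8f]=0x0e, sp=0x8f
body[0] sub  r4, r0, r3 -> r4=0xf7
body[1] add  r0, r0, r5 -> r0=0x34
body[2] add  r0, r4, #17 -> r0=0x08
body[3] mov  r4, #0xa7 -> r4=0xa7
body[4] sub  r1, r2, #60 -> r1=0xd2
body[5] xor  r2, r5, r0 -> r2=0xf3
epilogue: pop r2=0x0e, sp=0x90
r0: caller-saved, written=True
r1: caller-saved, written=True
r2: callee-saved, written=True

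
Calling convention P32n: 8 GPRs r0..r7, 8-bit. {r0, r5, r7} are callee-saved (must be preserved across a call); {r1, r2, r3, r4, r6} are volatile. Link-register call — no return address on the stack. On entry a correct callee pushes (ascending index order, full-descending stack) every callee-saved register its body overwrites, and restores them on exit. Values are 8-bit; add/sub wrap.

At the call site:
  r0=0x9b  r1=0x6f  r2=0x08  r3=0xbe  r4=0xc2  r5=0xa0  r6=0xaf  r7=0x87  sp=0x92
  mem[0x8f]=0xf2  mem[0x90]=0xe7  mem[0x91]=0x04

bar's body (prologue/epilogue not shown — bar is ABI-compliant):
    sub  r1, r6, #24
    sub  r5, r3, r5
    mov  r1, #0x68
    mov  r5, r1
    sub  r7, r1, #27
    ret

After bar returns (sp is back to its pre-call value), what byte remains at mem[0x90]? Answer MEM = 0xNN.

MEM = 0x87

prologue: push r5 → mem[0x91]=0xa0, sp=0x91
prologue: push r7 → mem[0x90]=0x87, sp=0x90
body[0] sub  r1, r6, #24 → r1=0x97
body[1] sub  r5, r3, r5 → r5=0x1e
body[2] mov  r1, #0x68 → r1=0x68
body[3] mov  r5, r1 → r5=0x68
body[4] sub  r7, r1, #27 → r7=0x4d
epilogue: pop r7=0x87, sp=0x91
epilogue: pop r5=0xa0, sp=0x92
prologue pushed ['r5', 'r7'] at ['0x91', '0x90']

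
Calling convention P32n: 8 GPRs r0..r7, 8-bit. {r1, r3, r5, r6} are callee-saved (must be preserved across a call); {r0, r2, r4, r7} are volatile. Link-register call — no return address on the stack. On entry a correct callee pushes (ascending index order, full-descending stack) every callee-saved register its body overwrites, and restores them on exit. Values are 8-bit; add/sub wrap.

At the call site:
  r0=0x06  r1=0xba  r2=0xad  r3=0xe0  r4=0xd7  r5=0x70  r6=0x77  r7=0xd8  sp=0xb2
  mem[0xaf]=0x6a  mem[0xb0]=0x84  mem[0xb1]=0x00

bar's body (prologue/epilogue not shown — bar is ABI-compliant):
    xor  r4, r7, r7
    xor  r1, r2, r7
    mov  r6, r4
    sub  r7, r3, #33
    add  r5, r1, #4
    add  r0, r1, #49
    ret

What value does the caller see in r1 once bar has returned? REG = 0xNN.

prologue: push r1 -> mem[0xb1]=0xba, sp=0xb1
prologue: push r5 -> mem[0xb0]=0x70, sp=0xb0
prologue: push r6 -> mem[0xaf]=0x77, sp=0xaf
body[0] xor  r4, r7, r7 -> r4=0x00
body[1] xor  r1, r2, r7 -> r1=0x75
body[2] mov  r6, r4 -> r6=0x00
body[3] sub  r7, r3, #33 -> r7=0xbf
body[4] add  r5, r1, #4 -> r5=0x79
body[5] add  r0, r1, #49 -> r0=0xa6
epilogue: pop r6=0x77, sp=0xb0
epilogue: pop r5=0x70, sp=0xb1
epilogue: pop r1=0xba, sp=0xb2
r1 is callee-saved -> restored

REG = 0xba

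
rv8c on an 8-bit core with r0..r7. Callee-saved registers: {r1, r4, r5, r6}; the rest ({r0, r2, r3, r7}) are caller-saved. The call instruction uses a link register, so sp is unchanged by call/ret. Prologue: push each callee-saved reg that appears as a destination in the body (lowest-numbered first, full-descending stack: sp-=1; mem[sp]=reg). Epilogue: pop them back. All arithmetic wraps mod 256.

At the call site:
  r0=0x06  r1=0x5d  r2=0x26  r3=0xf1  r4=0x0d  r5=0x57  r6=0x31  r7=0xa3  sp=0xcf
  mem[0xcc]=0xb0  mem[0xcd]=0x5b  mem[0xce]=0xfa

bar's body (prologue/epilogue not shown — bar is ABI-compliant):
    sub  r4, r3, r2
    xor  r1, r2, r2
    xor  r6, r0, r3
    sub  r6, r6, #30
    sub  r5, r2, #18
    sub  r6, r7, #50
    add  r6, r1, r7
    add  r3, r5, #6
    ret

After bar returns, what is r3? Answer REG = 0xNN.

prologue: push r1 → mem[0xce]=0x5d, sp=0xce
prologue: push r4 → mem[0xcd]=0x0d, sp=0xcd
prologue: push r5 → mem[0xcc]=0x57, sp=0xcc
prologue: push r6 → mem[0xcb]=0x31, sp=0xcb
body[0] sub  r4, r3, r2 → r4=0xcb
body[1] xor  r1, r2, r2 → r1=0x00
body[2] xor  r6, r0, r3 → r6=0xf7
body[3] sub  r6, r6, #30 → r6=0xd9
body[4] sub  r5, r2, #18 → r5=0x14
body[5] sub  r6, r7, #50 → r6=0x71
body[6] add  r6, r1, r7 → r6=0xa3
body[7] add  r3, r5, #6 → r3=0x1a
epilogue: pop r6=0x31, sp=0xcc
epilogue: pop r5=0x57, sp=0xcd
epilogue: pop r4=0x0d, sp=0xce
epilogue: pop r1=0x5d, sp=0xcf
r3 is caller-saved → body value

REG = 0x1a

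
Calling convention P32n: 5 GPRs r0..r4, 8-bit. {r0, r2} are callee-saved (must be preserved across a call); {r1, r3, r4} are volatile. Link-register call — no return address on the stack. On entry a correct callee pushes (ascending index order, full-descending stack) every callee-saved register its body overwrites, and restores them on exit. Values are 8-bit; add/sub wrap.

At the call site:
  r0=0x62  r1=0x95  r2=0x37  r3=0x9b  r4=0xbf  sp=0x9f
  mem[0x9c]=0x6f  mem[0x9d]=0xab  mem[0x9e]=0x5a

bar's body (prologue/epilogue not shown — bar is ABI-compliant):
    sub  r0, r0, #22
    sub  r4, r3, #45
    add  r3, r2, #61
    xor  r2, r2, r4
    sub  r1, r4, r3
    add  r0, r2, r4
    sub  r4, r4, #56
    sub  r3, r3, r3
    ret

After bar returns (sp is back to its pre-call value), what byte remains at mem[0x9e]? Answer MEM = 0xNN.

MEM = 0x62

prologue: push r0 → mem[0x9e]=0x62, sp=0x9e
prologue: push r2 → mem[0x9d]=0x37, sp=0x9d
body[0] sub  r0, r0, #22 → r0=0x4c
body[1] sub  r4, r3, #45 → r4=0x6e
body[2] add  r3, r2, #61 → r3=0x74
body[3] xor  r2, r2, r4 → r2=0x59
body[4] sub  r1, r4, r3 → r1=0xfa
body[5] add  r0, r2, r4 → r0=0xc7
body[6] sub  r4, r4, #56 → r4=0x36
body[7] sub  r3, r3, r3 → r3=0x00
epilogue: pop r2=0x37, sp=0x9e
epilogue: pop r0=0x62, sp=0x9f
prologue pushed ['r0', 'r2'] at ['0x9e', '0x9d']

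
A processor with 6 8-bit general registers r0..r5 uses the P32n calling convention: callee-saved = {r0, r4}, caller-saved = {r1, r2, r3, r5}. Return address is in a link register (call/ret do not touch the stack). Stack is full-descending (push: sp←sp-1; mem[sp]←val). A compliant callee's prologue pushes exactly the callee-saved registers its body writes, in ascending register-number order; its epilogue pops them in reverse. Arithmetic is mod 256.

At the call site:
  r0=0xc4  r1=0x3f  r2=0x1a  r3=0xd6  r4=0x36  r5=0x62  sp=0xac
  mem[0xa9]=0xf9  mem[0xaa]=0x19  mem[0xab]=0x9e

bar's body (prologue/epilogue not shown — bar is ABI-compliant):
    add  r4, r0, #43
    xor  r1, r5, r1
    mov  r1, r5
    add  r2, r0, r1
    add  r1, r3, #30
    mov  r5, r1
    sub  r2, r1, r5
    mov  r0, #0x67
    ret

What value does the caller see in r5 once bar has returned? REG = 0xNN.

REG = 0xf4

prologue: push r0 -> mem[0xab]=0xc4, sp=0xab
prologue: push r4 -> mem[0xaa]=0x36, sp=0xaa
body[0] add  r4, r0, #43 -> r4=0xef
body[1] xor  r1, r5, r1 -> r1=0x5d
body[2] mov  r1, r5 -> r1=0x62
body[3] add  r2, r0, r1 -> r2=0x26
body[4] add  r1, r3, #30 -> r1=0xf4
body[5] mov  r5, r1 -> r5=0xf4
body[6] sub  r2, r1, r5 -> r2=0x00
body[7] mov  r0, #0x67 -> r0=0x67
epilogue: pop r4=0x36, sp=0xab
epilogue: pop r0=0xc4, sp=0xac
r5 is caller-saved -> body value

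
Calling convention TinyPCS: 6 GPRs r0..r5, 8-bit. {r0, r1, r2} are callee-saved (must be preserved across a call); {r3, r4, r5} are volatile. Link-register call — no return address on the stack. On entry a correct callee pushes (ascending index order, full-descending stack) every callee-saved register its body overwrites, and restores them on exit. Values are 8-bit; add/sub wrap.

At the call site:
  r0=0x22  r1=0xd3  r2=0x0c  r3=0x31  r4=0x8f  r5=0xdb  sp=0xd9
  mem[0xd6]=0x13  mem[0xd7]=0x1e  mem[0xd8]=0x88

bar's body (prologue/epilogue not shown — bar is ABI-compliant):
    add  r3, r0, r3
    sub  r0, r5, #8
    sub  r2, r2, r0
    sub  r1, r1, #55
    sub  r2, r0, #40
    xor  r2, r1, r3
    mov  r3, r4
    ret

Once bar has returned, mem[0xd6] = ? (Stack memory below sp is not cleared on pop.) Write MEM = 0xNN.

prologue: push r0 -> mem[0xd8]=0x22, sp=0xd8
prologue: push r1 -> mem[0xd7]=0xd3, sp=0xd7
prologue: push r2 -> mem[0xd6]=0x0c, sp=0xd6
body[0] add  r3, r0, r3 -> r3=0x53
body[1] sub  r0, r5, #8 -> r0=0xd3
body[2] sub  r2, r2, r0 -> r2=0x39
body[3] sub  r1, r1, #55 -> r1=0x9c
body[4] sub  r2, r0, #40 -> r2=0xab
body[5] xor  r2, r1, r3 -> r2=0xcf
body[6] mov  r3, r4 -> r3=0x8f
epilogue: pop r2=0x0c, sp=0xd7
epilogue: pop r1=0xd3, sp=0xd8
epilogue: pop r0=0x22, sp=0xd9
prologue pushed ['r0', 'r1', 'r2'] at ['0xd8', '0xd7', '0xd6']

MEM = 0x0c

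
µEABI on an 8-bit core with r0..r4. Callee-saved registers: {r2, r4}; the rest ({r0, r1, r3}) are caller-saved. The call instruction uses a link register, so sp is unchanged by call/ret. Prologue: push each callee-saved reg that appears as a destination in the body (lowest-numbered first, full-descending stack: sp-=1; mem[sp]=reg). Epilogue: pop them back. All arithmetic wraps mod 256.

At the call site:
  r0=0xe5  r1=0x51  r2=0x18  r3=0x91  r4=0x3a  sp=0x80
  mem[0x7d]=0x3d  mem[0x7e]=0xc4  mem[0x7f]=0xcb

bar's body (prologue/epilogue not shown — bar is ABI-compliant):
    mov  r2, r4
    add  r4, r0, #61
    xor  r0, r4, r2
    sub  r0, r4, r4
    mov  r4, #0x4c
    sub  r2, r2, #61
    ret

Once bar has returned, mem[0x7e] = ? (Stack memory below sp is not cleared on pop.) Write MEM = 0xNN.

prologue: push r2 → mem[0x7f]=0x18, sp=0x7f
prologue: push r4 → mem[0x7e]=0x3a, sp=0x7e
body[0] mov  r2, r4 → r2=0x3a
body[1] add  r4, r0, #61 → r4=0x22
body[2] xor  r0, r4, r2 → r0=0x18
body[3] sub  r0, r4, r4 → r0=0x00
body[4] mov  r4, #0x4c → r4=0x4c
body[5] sub  r2, r2, #61 → r2=0xfd
epilogue: pop r4=0x3a, sp=0x7f
epilogue: pop r2=0x18, sp=0x80
prologue pushed ['r2', 'r4'] at ['0x7f', '0x7e']

MEM = 0x3a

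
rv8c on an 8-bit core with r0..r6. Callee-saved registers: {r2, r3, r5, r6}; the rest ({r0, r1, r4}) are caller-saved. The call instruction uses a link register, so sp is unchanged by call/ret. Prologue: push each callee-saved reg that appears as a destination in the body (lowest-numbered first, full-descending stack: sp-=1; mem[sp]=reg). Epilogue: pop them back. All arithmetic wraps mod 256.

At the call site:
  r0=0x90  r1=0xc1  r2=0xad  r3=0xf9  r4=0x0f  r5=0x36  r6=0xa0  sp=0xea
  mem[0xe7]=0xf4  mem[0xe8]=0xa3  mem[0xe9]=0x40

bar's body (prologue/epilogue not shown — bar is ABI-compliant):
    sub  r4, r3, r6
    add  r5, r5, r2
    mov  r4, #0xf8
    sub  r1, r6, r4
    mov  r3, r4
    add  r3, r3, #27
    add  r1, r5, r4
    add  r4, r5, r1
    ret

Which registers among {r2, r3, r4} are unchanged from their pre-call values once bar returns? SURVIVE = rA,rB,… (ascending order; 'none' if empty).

prologue: push r3 → mem[0xe9]=0xf9, sp=0xe9
prologue: push r5 → mem[0xe8]=0x36, sp=0xe8
body[0] sub  r4, r3, r6 → r4=0x59
body[1] add  r5, r5, r2 → r5=0xe3
body[2] mov  r4, #0xf8 → r4=0xf8
body[3] sub  r1, r6, r4 → r1=0xa8
body[4] mov  r3, r4 → r3=0xf8
body[5] add  r3, r3, #27 → r3=0x13
body[6] add  r1, r5, r4 → r1=0xdb
body[7] add  r4, r5, r1 → r4=0xbe
epilogue: pop r5=0x36, sp=0xe9
epilogue: pop r3=0xf9, sp=0xea
r2: callee-saved, written=False
r3: callee-saved, written=True
r4: caller-saved, written=True

SURVIVE = r2,r3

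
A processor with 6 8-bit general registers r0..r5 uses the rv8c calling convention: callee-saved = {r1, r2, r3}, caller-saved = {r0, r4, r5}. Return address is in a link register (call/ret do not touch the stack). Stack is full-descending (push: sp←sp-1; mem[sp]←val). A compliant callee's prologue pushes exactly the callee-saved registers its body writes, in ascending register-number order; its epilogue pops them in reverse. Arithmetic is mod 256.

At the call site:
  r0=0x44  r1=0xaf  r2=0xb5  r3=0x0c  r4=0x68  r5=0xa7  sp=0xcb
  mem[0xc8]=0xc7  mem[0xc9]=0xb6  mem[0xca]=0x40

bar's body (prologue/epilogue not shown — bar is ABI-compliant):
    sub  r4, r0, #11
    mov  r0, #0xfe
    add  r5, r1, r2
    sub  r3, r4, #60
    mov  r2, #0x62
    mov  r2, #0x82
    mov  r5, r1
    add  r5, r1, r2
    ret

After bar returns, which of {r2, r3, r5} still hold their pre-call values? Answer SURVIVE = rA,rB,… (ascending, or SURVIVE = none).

prologue: push r2 -> mem[0xca]=0xb5, sp=0xca
prologue: push r3 -> mem[0xc9]=0x0c, sp=0xc9
body[0] sub  r4, r0, #11 -> r4=0x39
body[1] mov  r0, #0xfe -> r0=0xfe
body[2] add  r5, r1, r2 -> r5=0x64
body[3] sub  r3, r4, #60 -> r3=0xfd
body[4] mov  r2, #0x62 -> r2=0x62
body[5] mov  r2, #0x82 -> r2=0x82
body[6] mov  r5, r1 -> r5=0xaf
body[7] add  r5, r1, r2 -> r5=0x31
epilogue: pop r3=0x0c, sp=0xca
epilogue: pop r2=0xb5, sp=0xcb
r2: callee-saved, written=True
r3: callee-saved, written=True
r5: caller-saved, written=True

SURVIVE = r2,r3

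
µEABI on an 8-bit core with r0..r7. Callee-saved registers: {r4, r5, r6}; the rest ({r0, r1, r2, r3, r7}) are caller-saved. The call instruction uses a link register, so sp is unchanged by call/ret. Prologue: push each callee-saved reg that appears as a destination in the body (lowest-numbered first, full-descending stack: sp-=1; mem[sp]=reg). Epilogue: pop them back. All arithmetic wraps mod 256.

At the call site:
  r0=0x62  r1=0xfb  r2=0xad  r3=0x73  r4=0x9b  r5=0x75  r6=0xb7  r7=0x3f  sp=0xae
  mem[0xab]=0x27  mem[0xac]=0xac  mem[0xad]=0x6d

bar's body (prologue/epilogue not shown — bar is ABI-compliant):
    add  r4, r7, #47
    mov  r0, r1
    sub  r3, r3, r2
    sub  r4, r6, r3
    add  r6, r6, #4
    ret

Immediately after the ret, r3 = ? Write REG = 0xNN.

prologue: push r4 → mem[0xad]=0x9b, sp=0xad
prologue: push r6 → mem[0xac]=0xb7, sp=0xac
body[0] add  r4, r7, #47 → r4=0x6e
body[1] mov  r0, r1 → r0=0xfb
body[2] sub  r3, r3, r2 → r3=0xc6
body[3] sub  r4, r6, r3 → r4=0xf1
body[4] add  r6, r6, #4 → r6=0xbb
epilogue: pop r6=0xb7, sp=0xad
epilogue: pop r4=0x9b, sp=0xae
r3 is caller-saved → body value

REG = 0xc6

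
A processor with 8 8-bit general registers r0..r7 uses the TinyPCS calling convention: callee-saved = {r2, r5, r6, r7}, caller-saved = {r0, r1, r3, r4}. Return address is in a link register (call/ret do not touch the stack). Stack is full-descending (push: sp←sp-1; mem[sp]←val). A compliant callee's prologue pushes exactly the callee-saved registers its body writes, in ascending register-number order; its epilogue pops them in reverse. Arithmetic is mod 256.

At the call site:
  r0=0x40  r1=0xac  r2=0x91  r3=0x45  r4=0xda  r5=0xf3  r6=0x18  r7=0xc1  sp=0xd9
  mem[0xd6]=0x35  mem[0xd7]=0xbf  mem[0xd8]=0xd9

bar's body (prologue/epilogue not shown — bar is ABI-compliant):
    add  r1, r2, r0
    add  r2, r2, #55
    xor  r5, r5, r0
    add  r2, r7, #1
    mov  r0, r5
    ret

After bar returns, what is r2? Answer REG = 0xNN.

REG = 0x91

prologue: push r2 -> mem[0xd8]=0x91, sp=0xd8
prologue: push r5 -> mem[0xd7]=0xf3, sp=0xd7
body[0] add  r1, r2, r0 -> r1=0xd1
body[1] add  r2, r2, #55 -> r2=0xc8
body[2] xor  r5, r5, r0 -> r5=0xb3
body[3] add  r2, r7, #1 -> r2=0xc2
body[4] mov  r0, r5 -> r0=0xb3
epilogue: pop r5=0xf3, sp=0xd8
epilogue: pop r2=0x91, sp=0xd9
r2 is callee-saved -> restored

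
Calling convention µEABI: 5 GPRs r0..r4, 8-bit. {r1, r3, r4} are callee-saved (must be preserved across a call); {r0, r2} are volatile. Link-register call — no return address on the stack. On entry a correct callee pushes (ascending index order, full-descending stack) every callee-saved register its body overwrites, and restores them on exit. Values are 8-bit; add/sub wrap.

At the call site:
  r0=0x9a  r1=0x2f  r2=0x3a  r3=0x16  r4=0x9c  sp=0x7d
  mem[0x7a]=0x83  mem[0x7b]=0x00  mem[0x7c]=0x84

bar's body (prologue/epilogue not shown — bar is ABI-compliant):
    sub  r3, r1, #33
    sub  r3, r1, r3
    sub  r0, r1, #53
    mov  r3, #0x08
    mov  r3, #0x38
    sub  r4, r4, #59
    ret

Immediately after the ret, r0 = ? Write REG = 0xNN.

prologue: push r3 -> mem[0x7c]=0x16, sp=0x7c
prologue: push r4 -> mem[0x7b]=0x9c, sp=0x7b
body[0] sub  r3, r1, #33 -> r3=0x0e
body[1] sub  r3, r1, r3 -> r3=0x21
body[2] sub  r0, r1, #53 -> r0=0xfa
body[3] mov  r3, #0x08 -> r3=0x08
body[4] mov  r3, #0x38 -> r3=0x38
body[5] sub  r4, r4, #59 -> r4=0x61
epilogue: pop r4=0x9c, sp=0x7c
epilogue: pop r3=0x16, sp=0x7d
r0 is caller-saved -> body value

REG = 0xfa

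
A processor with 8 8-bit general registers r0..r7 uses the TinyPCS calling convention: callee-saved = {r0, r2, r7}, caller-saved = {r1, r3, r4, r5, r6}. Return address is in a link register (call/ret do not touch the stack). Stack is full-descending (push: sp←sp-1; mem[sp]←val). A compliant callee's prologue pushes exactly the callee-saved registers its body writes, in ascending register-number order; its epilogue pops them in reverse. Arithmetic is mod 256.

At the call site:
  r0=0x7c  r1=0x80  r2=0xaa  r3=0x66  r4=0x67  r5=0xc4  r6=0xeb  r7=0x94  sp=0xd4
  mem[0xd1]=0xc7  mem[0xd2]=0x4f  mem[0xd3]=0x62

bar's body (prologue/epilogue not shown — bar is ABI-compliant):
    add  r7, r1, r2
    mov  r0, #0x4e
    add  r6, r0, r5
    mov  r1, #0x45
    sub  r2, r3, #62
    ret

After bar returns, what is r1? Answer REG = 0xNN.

REG = 0x45

prologue: push r0 -> mem[0xd3]=0x7c, sp=0xd3
prologue: push r2 -> mem[0xd2]=0xaa, sp=0xd2
prologue: push r7 -> mem[0xd1]=0x94, sp=0xd1
body[0] add  r7, r1, r2 -> r7=0x2a
body[1] mov  r0, #0x4e -> r0=0x4e
body[2] add  r6, r0, r5 -> r6=0x12
body[3] mov  r1, #0x45 -> r1=0x45
body[4] sub  r2, r3, #62 -> r2=0x28
epilogue: pop r7=0x94, sp=0xd2
epilogue: pop r2=0xaa, sp=0xd3
epilogue: pop r0=0x7c, sp=0xd4
r1 is caller-saved -> body value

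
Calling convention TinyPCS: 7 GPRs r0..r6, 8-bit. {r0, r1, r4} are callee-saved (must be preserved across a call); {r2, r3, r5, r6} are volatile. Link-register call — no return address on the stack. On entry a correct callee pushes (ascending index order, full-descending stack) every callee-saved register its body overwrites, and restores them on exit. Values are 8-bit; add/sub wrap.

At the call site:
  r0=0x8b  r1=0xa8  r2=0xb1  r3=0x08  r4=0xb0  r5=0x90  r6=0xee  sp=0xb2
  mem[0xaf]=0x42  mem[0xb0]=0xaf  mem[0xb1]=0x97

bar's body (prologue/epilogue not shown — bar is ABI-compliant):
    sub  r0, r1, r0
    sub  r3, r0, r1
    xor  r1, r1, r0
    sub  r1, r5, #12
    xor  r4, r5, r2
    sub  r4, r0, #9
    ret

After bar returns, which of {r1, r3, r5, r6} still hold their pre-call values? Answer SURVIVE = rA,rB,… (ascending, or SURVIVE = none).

prologue: push r0 → mem[0xb1]=0x8b, sp=0xb1
prologue: push r1 → mem[0xb0]=0xa8, sp=0xb0
prologue: push r4 → mem[0xaf]=0xb0, sp=0xaf
body[0] sub  r0, r1, r0 → r0=0x1d
body[1] sub  r3, r0, r1 → r3=0x75
body[2] xor  r1, r1, r0 → r1=0xb5
body[3] sub  r1, r5, #12 → r1=0x84
body[4] xor  r4, r5, r2 → r4=0x21
body[5] sub  r4, r0, #9 → r4=0x14
epilogue: pop r4=0xb0, sp=0xb0
epilogue: pop r1=0xa8, sp=0xb1
epilogue: pop r0=0x8b, sp=0xb2
r1: callee-saved, written=True
r3: caller-saved, written=True
r5: caller-saved, written=False
r6: caller-saved, written=False

SURVIVE = r1,r5,r6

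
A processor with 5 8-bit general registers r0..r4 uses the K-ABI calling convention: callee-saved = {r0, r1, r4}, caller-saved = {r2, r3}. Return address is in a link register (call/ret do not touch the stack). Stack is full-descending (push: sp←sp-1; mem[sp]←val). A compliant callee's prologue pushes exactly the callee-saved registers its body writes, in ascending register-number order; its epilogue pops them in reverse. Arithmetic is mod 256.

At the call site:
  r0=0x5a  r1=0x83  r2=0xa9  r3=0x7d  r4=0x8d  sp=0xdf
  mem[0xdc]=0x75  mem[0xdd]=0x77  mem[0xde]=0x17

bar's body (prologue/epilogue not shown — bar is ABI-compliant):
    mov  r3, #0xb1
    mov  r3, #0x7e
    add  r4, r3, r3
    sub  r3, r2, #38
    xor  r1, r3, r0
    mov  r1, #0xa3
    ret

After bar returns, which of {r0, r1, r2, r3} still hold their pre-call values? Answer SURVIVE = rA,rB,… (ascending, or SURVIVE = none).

prologue: push r1 -> mem[0xde]=0x83, sp=0xde
prologue: push r4 -> mem[0xdd]=0x8d, sp=0xdd
body[0] mov  r3, #0xb1 -> r3=0xb1
body[1] mov  r3, #0x7e -> r3=0x7e
body[2] add  r4, r3, r3 -> r4=0xfc
body[3] sub  r3, r2, #38 -> r3=0x83
body[4] xor  r1, r3, r0 -> r1=0xd9
body[5] mov  r1, #0xa3 -> r1=0xa3
epilogue: pop r4=0x8d, sp=0xde
epilogue: pop r1=0x83, sp=0xdf
r0: callee-saved, written=False
r1: callee-saved, written=True
r2: caller-saved, written=False
r3: caller-saved, written=True

SURVIVE = r0,r1,r2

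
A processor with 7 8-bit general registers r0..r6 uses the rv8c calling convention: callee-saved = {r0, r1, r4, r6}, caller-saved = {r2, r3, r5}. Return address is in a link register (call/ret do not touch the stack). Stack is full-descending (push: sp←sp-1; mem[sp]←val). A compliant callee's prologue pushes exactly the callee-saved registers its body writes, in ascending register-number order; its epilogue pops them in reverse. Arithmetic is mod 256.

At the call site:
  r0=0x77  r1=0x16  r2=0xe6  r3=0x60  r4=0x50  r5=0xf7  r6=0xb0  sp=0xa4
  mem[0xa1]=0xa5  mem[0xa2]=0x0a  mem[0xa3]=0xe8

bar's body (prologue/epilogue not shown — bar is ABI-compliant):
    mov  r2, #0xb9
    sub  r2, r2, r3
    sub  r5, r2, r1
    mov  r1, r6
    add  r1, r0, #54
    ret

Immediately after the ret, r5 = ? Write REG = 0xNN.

REG = 0x43

prologue: push r1 -> mem[0xa3]=0x16, sp=0xa3
body[0] mov  r2, #0xb9 -> r2=0xb9
body[1] sub  r2, r2, r3 -> r2=0x59
body[2] sub  r5, r2, r1 -> r5=0x43
body[3] mov  r1, r6 -> r1=0xb0
body[4] add  r1, r0, #54 -> r1=0xad
epilogue: pop r1=0x16, sp=0xa4
r5 is caller-saved -> body value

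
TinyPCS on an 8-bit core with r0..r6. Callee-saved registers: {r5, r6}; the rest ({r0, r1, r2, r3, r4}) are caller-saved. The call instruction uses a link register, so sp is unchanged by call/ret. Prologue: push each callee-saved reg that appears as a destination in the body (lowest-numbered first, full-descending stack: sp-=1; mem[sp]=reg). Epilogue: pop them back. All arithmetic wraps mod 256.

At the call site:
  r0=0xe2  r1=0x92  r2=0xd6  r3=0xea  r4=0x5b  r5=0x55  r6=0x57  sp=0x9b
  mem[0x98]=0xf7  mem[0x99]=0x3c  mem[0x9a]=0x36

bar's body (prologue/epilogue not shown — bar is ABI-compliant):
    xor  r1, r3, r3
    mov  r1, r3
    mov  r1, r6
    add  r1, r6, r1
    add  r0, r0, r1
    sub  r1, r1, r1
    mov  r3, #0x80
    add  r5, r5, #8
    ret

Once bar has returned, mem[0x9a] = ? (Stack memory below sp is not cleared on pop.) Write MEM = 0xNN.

prologue: push r5 → mem[0x9a]=0x55, sp=0x9a
body[0] xor  r1, r3, r3 → r1=0x00
body[1] mov  r1, r3 → r1=0xea
body[2] mov  r1, r6 → r1=0x57
body[3] add  r1, r6, r1 → r1=0xae
body[4] add  r0, r0, r1 → r0=0x90
body[5] sub  r1, r1, r1 → r1=0x00
body[6] mov  r3, #0x80 → r3=0x80
body[7] add  r5, r5, #8 → r5=0x5d
epilogue: pop r5=0x55, sp=0x9b
prologue pushed ['r5'] at ['0x9a']

MEM = 0x55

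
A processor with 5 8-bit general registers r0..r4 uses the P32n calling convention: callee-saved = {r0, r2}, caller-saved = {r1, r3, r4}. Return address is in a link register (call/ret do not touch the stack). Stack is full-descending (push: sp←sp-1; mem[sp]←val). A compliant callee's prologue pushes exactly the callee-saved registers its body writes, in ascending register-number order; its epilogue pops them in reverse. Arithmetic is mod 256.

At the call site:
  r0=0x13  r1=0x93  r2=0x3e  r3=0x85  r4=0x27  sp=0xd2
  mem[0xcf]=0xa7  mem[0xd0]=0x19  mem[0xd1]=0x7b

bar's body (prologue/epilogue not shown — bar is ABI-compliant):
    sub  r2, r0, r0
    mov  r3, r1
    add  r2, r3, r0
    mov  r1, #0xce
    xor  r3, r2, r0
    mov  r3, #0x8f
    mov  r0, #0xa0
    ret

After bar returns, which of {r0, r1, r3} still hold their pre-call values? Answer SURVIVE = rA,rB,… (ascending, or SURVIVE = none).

SURVIVE = r0

prologue: push r0 → mem[0xd1]=0x13, sp=0xd1
prologue: push r2 → mem[0xd0]=0x3e, sp=0xd0
body[0] sub  r2, r0, r0 → r2=0x00
body[1] mov  r3, r1 → r3=0x93
body[2] add  r2, r3, r0 → r2=0xa6
body[3] mov  r1, #0xce → r1=0xce
body[4] xor  r3, r2, r0 → r3=0xb5
body[5] mov  r3, #0x8f → r3=0x8f
body[6] mov  r0, #0xa0 → r0=0xa0
epilogue: pop r2=0x3e, sp=0xd1
epilogue: pop r0=0x13, sp=0xd2
r0: callee-saved, written=True
r1: caller-saved, written=True
r3: caller-saved, written=True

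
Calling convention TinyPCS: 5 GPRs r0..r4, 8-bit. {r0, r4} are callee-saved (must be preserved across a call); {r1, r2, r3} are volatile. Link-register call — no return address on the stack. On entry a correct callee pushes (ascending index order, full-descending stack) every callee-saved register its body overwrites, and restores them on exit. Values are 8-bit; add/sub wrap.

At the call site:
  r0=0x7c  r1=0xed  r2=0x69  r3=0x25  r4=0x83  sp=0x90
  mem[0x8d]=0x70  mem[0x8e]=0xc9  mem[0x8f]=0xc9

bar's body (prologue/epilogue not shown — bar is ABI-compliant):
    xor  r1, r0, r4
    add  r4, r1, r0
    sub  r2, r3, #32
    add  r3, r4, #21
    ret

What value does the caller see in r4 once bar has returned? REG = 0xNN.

prologue: push r4 -> mem[0x8f]=0x83, sp=0x8f
body[0] xor  r1, r0, r4 -> r1=0xff
body[1] add  r4, r1, r0 -> r4=0x7b
body[2] sub  r2, r3, #32 -> r2=0x05
body[3] add  r3, r4, #21 -> r3=0x90
epilogue: pop r4=0x83, sp=0x90
r4 is callee-saved -> restored

REG = 0x83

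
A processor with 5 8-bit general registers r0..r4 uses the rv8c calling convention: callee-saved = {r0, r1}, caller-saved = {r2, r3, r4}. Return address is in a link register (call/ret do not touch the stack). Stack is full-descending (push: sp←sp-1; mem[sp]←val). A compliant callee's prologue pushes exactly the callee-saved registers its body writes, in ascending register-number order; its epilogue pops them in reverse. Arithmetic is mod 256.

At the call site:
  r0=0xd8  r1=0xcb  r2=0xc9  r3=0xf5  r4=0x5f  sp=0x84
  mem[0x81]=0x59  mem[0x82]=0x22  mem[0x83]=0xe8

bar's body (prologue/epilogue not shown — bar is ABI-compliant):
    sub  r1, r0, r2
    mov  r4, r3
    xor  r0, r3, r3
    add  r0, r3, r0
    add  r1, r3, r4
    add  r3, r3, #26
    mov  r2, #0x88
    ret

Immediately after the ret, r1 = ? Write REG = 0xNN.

REG = 0xcb

prologue: push r0 -> mem[0x83]=0xd8, sp=0x83
prologue: push r1 -> mem[0x82]=0xcb, sp=0x82
body[0] sub  r1, r0, r2 -> r1=0x0f
body[1] mov  r4, r3 -> r4=0xf5
body[2] xor  r0, r3, r3 -> r0=0x00
body[3] add  r0, r3, r0 -> r0=0xf5
body[4] add  r1, r3, r4 -> r1=0xea
body[5] add  r3, r3, #26 -> r3=0x0f
body[6] mov  r2, #0x88 -> r2=0x88
epilogue: pop r1=0xcb, sp=0x83
epilogue: pop r0=0xd8, sp=0x84
r1 is callee-saved -> restored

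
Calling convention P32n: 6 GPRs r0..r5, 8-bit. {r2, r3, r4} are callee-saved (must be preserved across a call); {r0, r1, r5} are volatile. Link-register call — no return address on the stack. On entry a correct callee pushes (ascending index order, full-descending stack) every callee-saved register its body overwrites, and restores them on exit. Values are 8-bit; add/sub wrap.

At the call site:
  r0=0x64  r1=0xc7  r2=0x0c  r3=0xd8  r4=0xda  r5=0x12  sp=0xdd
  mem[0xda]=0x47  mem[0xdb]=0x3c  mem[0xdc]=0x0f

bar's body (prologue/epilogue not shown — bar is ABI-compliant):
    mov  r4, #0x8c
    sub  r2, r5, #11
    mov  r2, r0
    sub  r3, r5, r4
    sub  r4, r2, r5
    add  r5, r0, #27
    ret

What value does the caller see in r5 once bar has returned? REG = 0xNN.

REG = 0x7f

prologue: push r2 → mem[0xdc]=0x0c, sp=0xdc
prologue: push r3 → mem[0xdb]=0xd8, sp=0xdb
prologue: push r4 → mem[0xda]=0xda, sp=0xda
body[0] mov  r4, #0x8c → r4=0x8c
body[1] sub  r2, r5, #11 → r2=0x07
body[2] mov  r2, r0 → r2=0x64
body[3] sub  r3, r5, r4 → r3=0x86
body[4] sub  r4, r2, r5 → r4=0x52
body[5] add  r5, r0, #27 → r5=0x7f
epilogue: pop r4=0xda, sp=0xdb
epilogue: pop r3=0xd8, sp=0xdc
epilogue: pop r2=0x0c, sp=0xdd
r5 is caller-saved → body value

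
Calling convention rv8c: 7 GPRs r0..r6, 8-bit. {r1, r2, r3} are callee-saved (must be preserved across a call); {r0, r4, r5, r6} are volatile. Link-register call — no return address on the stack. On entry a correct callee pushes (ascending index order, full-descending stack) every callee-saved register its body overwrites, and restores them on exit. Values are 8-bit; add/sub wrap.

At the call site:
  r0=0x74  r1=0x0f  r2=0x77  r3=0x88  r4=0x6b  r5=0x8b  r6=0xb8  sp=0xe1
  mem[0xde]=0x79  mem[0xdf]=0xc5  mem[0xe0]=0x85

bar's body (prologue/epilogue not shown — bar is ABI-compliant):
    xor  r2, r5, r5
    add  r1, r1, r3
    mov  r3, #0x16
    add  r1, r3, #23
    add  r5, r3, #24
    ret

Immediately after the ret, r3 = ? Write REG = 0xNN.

prologue: push r1 -> mem[0xe0]=0x0f, sp=0xe0
prologue: push r2 -> mem[0xdf]=0x77, sp=0xdf
prologue: push r3 -> mem[0xde]=0x88, sp=0xde
body[0] xor  r2, r5, r5 -> r2=0x00
body[1] add  r1, r1, r3 -> r1=0x97
body[2] mov  r3, #0x16 -> r3=0x16
body[3] add  r1, r3, #23 -> r1=0x2d
body[4] add  r5, r3, #24 -> r5=0x2e
epilogue: pop r3=0x88, sp=0xdf
epilogue: pop r2=0x77, sp=0xe0
epilogue: pop r1=0x0f, sp=0xe1
r3 is callee-saved -> restored

REG = 0x88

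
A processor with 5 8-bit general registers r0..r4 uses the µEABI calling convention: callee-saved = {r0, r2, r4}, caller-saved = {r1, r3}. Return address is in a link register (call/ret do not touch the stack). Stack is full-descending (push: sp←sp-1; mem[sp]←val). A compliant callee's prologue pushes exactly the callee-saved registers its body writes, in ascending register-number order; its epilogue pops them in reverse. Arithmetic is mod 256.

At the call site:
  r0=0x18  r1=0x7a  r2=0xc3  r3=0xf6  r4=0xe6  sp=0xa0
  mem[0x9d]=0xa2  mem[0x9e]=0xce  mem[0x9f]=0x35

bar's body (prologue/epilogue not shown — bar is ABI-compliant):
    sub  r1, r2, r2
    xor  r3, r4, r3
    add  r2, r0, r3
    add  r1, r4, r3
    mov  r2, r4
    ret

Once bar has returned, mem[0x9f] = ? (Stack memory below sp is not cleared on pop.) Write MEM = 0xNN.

MEM = 0xc3

prologue: push r2 → mem[0x9f]=0xc3, sp=0x9f
body[0] sub  r1, r2, r2 → r1=0x00
body[1] xor  r3, r4, r3 → r3=0x10
body[2] add  r2, r0, r3 → r2=0x28
body[3] add  r1, r4, r3 → r1=0xf6
body[4] mov  r2, r4 → r2=0xe6
epilogue: pop r2=0xc3, sp=0xa0
prologue pushed ['r2'] at ['0x9f']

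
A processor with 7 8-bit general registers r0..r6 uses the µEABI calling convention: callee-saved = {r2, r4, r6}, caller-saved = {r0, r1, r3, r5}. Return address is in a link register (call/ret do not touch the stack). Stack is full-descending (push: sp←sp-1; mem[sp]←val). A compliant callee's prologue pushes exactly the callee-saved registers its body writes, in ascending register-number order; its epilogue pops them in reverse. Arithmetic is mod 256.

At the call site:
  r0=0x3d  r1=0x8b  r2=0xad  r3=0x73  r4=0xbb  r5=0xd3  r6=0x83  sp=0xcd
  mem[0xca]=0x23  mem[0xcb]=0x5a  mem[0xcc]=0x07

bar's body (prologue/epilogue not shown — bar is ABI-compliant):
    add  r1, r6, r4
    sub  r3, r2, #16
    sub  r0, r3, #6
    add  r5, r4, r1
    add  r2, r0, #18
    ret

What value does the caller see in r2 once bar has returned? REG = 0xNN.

prologue: push r2 -> mem[0xcc]=0xad, sp=0xcc
body[0] add  r1, r6, r4 -> r1=0x3e
body[1] sub  r3, r2, #16 -> r3=0x9d
body[2] sub  r0, r3, #6 -> r0=0x97
body[3] add  r5, r4, r1 -> r5=0xf9
body[4] add  r2, r0, #18 -> r2=0xa9
epilogue: pop r2=0xad, sp=0xcd
r2 is callee-saved -> restored

REG = 0xad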